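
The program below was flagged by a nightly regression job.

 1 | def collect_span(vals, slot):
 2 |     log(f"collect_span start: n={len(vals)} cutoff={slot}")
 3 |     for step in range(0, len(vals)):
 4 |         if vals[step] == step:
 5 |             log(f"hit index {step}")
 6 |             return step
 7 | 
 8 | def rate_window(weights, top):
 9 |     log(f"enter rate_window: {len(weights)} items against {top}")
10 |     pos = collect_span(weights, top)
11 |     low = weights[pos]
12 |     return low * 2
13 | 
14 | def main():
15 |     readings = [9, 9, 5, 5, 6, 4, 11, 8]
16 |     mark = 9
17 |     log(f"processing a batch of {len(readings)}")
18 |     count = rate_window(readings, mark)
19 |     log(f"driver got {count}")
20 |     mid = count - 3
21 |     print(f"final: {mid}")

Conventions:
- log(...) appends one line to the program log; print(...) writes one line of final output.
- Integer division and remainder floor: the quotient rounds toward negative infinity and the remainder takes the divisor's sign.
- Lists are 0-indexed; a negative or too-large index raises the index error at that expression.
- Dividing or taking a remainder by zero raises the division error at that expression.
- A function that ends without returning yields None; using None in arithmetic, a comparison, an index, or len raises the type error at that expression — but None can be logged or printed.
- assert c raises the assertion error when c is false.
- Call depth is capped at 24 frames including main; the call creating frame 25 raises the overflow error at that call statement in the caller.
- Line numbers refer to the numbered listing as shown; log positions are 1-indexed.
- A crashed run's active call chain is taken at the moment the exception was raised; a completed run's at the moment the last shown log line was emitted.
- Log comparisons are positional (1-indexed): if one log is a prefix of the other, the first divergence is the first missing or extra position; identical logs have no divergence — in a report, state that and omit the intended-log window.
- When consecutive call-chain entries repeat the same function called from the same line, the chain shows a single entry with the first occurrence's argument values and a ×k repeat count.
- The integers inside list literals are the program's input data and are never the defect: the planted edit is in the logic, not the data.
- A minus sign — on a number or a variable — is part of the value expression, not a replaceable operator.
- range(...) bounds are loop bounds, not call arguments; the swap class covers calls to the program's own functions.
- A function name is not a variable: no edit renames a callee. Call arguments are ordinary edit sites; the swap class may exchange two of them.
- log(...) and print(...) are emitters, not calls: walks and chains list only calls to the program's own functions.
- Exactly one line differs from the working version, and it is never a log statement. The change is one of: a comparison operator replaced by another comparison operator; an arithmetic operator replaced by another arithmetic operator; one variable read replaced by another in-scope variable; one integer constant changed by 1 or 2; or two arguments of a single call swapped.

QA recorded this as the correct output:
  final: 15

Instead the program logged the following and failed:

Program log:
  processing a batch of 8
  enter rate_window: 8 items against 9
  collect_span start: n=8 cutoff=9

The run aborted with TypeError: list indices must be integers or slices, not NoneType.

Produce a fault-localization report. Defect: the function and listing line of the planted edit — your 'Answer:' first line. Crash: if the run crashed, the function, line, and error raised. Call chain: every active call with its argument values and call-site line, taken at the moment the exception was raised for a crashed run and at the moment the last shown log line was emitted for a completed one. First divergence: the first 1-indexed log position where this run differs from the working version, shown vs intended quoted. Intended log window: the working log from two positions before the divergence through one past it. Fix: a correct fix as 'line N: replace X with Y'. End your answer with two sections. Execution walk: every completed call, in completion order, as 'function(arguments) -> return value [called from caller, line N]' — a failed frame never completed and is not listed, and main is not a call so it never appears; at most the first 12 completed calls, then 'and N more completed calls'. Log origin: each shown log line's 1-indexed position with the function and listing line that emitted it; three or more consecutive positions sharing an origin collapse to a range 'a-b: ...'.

Answer: the defect is in collect_span at line 4.
Core observation: The log ends early — 3 lines, where the working version next logs 'hit index 0'.
Crash: rate_window, line 11, TypeError.
Call chain: main -> rate_window([9, 9, 5, 5, 6, 4, 11, 8], 9) (called at line 18).
First divergence: position 4 — the faulty run's log ends after 3 lines; the working version continues with 'hit index 0'.
Intended log window:
  2: enter rate_window: 8 items against 9
  3: collect_span start: n=8 cutoff=9
  4: hit index 0
  5: driver got 18
Execution walk:
  collect_span([9, 9, 5, 5, 6, 4, 11, 8], 9) -> None  [called from rate_window, line 10]
Origin of each log line:
  1: logged in main at line 17
  2: logged in rate_window at line 9
  3: logged in collect_span at line 2
A correct fix: line 4: replace `vals[step] == step` with `vals[step] == slot`.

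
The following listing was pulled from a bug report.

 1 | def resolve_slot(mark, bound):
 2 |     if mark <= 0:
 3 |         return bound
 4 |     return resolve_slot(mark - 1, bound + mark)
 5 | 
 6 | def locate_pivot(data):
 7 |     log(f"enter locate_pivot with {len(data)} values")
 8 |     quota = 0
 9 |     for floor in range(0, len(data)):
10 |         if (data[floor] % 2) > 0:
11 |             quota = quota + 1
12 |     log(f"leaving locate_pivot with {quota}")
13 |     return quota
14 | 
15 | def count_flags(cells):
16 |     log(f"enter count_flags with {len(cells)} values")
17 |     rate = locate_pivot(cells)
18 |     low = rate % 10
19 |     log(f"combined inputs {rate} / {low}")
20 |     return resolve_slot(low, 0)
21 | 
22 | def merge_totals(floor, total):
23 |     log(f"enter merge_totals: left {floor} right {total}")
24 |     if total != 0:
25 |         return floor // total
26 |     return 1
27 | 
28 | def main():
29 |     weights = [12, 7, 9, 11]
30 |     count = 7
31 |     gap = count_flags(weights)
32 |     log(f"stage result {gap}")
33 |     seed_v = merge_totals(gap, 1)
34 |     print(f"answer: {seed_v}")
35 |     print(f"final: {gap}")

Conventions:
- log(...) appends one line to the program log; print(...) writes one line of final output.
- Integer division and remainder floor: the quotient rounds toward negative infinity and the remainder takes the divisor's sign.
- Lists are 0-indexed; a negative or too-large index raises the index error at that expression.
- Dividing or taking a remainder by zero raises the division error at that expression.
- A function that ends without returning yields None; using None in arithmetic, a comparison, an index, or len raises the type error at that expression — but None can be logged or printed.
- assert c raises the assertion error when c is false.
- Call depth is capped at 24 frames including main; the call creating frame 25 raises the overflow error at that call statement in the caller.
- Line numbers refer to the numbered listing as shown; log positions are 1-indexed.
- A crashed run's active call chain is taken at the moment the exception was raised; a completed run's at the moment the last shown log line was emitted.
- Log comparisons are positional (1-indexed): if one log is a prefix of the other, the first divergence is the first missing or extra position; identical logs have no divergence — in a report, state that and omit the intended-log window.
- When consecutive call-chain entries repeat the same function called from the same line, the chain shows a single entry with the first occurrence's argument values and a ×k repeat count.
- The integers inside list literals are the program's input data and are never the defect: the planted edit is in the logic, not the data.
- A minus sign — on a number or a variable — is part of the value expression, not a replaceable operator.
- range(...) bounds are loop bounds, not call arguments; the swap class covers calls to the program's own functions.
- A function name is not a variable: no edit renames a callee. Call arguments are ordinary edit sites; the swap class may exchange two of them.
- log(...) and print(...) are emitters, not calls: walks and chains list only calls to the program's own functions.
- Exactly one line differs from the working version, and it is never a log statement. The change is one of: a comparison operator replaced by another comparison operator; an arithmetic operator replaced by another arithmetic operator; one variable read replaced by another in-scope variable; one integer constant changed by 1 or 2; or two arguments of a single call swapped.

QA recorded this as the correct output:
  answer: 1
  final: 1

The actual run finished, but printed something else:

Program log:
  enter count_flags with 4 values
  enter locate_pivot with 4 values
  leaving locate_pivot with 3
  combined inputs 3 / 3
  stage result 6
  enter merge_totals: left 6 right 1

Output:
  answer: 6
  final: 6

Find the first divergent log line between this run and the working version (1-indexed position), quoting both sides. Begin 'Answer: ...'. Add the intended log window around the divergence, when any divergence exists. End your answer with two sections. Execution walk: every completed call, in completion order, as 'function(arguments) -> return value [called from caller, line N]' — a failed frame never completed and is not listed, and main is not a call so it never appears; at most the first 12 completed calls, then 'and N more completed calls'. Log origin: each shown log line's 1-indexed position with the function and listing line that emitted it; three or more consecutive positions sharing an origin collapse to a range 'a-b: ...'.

Answer: position 3 — shown 'leaving locate_pivot with 3', intended 'leaving locate_pivot with 1'.
Intended log window:
  1: enter count_flags with 4 values
  2: enter locate_pivot with 4 values
  3: leaving locate_pivot with 1
  4: combined inputs 1 / 1
Execution walk:
  locate_pivot([12, 7, 9, 11]) -> 3  [called from count_flags, line 17]
  resolve_slot(0, 6) -> 6  [called from resolve_slot, line 4]
  resolve_slot(1, 5) -> 6  [called from resolve_slot, line 4]
  resolve_slot(2, 3) -> 6  [called from resolve_slot, line 4]
  resolve_slot(3, 0) -> 6  [called from count_flags, line 20]
  count_flags([12, 7, 9, 11]) -> 6  [called from main, line 31]
  merge_totals(6, 1) -> 6  [called from main, line 33]
Log line origins:
  1 — count_flags, line 16
  2 — locate_pivot, line 7
  3 — locate_pivot, line 12
  4 — count_flags, line 19
  5 — main, line 32
  6 — merge_totals, line 23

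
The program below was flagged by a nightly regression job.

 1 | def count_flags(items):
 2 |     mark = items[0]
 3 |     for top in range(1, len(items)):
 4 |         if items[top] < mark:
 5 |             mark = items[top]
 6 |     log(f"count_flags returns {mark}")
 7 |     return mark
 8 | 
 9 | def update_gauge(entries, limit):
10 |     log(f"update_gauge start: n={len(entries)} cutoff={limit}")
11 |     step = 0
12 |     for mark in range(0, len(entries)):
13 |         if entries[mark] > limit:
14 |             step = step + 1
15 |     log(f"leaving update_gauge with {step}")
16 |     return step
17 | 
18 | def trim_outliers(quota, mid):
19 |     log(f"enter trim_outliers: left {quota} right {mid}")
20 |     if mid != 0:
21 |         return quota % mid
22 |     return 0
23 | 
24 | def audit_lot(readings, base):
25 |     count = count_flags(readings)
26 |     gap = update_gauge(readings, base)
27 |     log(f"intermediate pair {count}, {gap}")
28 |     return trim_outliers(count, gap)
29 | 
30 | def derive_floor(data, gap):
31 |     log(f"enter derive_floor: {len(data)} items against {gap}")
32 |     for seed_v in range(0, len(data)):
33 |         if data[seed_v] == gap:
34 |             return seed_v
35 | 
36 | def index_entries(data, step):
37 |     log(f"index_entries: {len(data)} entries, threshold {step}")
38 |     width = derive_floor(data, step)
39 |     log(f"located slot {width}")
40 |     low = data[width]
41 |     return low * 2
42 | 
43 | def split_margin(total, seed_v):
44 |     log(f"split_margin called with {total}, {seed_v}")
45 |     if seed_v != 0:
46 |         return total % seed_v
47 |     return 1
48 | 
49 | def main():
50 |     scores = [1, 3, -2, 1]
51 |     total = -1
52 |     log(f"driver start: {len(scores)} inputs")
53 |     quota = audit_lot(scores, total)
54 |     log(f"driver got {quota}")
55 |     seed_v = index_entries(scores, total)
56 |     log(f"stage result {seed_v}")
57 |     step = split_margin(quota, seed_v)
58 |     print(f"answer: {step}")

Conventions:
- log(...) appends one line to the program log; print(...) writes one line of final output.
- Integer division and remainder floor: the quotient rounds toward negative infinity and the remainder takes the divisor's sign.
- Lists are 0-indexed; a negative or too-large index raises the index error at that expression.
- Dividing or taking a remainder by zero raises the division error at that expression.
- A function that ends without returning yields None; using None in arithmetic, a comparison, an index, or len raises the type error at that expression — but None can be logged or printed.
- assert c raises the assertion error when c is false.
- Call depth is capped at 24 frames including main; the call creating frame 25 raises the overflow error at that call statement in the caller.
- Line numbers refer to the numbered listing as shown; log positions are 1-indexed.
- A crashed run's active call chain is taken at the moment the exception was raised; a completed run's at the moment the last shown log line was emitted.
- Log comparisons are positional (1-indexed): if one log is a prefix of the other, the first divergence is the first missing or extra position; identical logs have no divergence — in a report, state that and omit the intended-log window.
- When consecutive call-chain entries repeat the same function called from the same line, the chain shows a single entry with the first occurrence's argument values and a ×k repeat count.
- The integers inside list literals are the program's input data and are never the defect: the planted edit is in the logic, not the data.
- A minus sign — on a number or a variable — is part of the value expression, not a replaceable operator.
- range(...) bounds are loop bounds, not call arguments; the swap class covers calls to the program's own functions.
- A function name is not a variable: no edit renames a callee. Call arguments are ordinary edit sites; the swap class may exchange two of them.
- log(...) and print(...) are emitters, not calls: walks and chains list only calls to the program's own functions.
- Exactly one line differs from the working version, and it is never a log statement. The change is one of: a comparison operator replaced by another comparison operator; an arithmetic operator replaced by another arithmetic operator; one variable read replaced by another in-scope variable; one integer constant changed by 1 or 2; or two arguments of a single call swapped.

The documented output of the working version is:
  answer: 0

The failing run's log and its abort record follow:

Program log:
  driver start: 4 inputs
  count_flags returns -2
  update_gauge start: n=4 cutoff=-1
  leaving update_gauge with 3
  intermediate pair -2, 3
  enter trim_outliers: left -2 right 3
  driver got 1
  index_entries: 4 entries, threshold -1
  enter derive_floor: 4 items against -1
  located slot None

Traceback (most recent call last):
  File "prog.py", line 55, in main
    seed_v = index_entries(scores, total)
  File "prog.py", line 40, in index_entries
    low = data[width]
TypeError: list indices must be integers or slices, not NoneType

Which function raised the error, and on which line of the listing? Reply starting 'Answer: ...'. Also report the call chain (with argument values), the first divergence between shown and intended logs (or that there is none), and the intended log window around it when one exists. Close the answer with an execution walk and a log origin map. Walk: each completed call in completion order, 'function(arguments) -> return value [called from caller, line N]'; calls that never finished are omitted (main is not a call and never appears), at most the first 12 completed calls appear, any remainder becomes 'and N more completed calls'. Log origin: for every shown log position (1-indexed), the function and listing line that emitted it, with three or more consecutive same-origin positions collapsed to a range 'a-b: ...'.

Answer: the error was raised in index_entries, line 40.
Key fact: Log line 3 is where behavior first shows: 'update_gauge start: n=4 cutoff=-1' appears instead of 'update_gauge start: n=4 cutoff=1'.
Call chain: main -> index_entries([1, 3, -2, 1], -1) (called at line 55).
First divergence: position 3 — shown 'update_gauge start: n=4 cutoff=-1', intended 'update_gauge start: n=4 cutoff=1'.
Intended log window:
  1: driver start: 4 inputs
  2: count_flags returns -2
  3: update_gauge start: n=4 cutoff=1
  4: leaving update_gauge with 1
Execution walk:
  count_flags([1, 3, -2, 1]) -> -2  [called from audit_lot, line 25]
  update_gauge([1, 3, -2, 1], -1) -> 3  [called from audit_lot, line 26]
  trim_outliers(-2, 3) -> 1  [called from audit_lot, line 28]
  audit_lot([1, 3, -2, 1], -1) -> 1  [called from main, line 53]
  derive_floor([1, 3, -2, 1], -1) -> None  [called from index_entries, line 38]
Log origin:
  1: from main, line 52
  2: from count_flags, line 6
  3: from update_gauge, line 10
  4: from update_gauge, line 15
  5: from audit_lot, line 27
  6: from trim_outliers, line 19
  7: from main, line 54
  8: from index_entries, line 37
  9: from derive_floor, line 31
  10: from index_entries, line 39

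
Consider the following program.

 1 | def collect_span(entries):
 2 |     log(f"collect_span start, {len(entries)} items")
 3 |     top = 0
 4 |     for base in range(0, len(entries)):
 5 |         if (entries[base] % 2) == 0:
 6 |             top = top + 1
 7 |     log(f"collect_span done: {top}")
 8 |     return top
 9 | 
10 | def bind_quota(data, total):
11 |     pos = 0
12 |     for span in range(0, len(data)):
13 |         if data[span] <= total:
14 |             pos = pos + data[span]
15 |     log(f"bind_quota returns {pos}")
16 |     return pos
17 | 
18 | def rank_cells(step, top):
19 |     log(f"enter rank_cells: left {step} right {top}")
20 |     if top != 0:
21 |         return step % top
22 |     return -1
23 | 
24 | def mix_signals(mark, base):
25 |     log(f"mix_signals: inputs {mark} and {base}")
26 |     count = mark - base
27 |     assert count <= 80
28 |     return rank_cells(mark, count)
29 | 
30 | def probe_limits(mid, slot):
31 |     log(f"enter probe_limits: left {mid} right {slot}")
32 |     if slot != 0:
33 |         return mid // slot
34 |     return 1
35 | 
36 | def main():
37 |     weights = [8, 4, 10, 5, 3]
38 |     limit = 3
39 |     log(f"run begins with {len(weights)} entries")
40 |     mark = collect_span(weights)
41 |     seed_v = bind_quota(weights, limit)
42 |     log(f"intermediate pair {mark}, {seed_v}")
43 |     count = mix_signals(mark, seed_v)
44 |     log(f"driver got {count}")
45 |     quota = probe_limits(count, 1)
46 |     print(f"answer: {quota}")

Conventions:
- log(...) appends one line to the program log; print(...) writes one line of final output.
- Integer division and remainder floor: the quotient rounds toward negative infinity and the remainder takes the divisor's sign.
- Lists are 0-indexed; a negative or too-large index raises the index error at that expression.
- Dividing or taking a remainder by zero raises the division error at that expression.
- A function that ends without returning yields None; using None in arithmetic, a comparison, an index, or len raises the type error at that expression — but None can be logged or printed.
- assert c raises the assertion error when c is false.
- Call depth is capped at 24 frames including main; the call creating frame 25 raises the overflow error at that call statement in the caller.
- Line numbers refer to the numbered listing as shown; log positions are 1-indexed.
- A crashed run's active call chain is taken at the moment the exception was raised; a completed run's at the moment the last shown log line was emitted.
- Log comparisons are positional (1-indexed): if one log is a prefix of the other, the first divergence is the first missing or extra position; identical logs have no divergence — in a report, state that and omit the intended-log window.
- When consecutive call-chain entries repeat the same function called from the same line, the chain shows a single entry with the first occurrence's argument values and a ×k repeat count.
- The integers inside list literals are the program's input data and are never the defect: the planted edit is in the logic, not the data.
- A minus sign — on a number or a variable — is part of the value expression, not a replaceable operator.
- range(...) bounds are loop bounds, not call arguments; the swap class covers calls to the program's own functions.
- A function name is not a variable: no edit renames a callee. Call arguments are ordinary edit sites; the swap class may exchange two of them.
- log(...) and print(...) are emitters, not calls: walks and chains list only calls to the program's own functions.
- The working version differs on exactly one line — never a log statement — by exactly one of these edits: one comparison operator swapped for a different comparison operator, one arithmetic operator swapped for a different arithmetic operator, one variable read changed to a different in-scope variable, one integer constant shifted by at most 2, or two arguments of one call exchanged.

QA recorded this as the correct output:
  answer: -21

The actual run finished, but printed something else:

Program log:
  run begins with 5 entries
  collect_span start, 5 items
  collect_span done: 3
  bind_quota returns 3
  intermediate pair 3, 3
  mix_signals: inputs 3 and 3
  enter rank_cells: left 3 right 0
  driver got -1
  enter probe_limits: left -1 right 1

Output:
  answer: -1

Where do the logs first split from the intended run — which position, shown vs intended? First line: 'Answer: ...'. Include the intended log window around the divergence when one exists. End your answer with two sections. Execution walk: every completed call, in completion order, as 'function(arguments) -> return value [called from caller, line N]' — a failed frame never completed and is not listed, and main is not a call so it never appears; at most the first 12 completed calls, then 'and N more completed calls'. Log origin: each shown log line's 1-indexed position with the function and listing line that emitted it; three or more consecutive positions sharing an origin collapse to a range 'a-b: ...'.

Answer: at position 4 the run shows 'bind_quota returns 3' where the working version logs 'bind_quota returns 27'.
Intended log window:
  2: collect_span start, 5 items
  3: collect_span done: 3
  4: bind_quota returns 27
  5: intermediate pair 3, 27
Execution walk:
  collect_span([8, 4, 10, 5, 3]) -> 3  [called from main, line 40]
  bind_quota([8, 4, 10, 5, 3], 3) -> 3  [called from main, line 41]
  rank_cells(3, 0) -> -1  [called from mix_signals, line 28]
  mix_signals(3, 3) -> -1  [called from main, line 43]
  probe_limits(-1, 1) -> -1  [called from main, line 45]
Log line origins:
  1 — main, line 39
  2 — collect_span, line 2
  3 — collect_span, line 7
  4 — bind_quota, line 15
  5 — main, line 42
  6 — mix_signals, line 25
  7 — rank_cells, line 19
  8 — main, line 44
  9 — probe_limits, line 31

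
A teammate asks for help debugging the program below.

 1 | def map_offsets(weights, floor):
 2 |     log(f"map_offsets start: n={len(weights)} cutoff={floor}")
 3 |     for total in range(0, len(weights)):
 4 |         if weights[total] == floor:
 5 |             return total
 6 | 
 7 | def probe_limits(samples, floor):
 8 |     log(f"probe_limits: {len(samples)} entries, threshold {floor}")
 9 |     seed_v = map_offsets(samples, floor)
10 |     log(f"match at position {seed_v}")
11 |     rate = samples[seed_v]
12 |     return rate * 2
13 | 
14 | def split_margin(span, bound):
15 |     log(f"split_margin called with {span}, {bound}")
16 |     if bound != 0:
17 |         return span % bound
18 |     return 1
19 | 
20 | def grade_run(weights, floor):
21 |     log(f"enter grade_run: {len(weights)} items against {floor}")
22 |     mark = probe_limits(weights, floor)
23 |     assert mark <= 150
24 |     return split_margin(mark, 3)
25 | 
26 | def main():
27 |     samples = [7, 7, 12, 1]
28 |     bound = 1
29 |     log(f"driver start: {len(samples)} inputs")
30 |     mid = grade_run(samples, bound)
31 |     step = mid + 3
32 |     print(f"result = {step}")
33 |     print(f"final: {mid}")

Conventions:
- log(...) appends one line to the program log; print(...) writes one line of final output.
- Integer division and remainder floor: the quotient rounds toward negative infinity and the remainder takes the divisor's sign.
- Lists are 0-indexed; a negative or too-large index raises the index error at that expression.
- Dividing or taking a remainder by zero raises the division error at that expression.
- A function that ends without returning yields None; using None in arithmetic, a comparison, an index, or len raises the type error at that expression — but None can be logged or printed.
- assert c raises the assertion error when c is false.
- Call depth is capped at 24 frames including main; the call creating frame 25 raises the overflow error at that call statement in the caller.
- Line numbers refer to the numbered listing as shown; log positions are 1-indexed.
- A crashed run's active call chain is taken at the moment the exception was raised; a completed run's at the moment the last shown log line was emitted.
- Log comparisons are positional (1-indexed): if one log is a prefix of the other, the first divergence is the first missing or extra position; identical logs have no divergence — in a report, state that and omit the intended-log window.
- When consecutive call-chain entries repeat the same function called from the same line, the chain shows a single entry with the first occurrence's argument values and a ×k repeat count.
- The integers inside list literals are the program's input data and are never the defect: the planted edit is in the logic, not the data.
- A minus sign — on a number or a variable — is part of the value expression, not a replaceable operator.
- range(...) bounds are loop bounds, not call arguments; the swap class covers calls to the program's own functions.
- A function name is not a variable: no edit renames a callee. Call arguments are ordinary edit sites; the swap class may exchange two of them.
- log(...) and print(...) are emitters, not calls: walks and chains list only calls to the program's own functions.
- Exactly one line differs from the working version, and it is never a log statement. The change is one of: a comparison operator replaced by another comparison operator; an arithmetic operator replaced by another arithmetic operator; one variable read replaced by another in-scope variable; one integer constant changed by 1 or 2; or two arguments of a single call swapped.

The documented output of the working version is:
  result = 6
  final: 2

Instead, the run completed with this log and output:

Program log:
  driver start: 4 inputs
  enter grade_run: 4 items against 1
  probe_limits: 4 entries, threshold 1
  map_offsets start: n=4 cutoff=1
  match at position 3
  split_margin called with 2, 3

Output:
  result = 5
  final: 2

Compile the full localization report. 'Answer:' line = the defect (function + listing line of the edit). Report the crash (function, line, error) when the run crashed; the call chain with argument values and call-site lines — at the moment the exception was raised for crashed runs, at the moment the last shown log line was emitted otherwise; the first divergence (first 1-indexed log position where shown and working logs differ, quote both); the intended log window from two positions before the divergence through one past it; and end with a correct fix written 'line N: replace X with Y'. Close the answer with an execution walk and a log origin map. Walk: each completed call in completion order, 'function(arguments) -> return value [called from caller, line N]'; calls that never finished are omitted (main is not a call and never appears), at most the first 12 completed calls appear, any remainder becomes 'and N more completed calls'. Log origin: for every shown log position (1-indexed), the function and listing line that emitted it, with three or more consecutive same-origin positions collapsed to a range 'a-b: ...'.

Answer: the defect is in main at line 31.
Core observation: The two runs log identically and part ways only at the printed values.
Call chain: main -> grade_run([7, 7, 12, 1], 1) (called at line 30) -> split_margin(2, 3) (called at line 24).
First divergence: none (the log streams are identical).
Execution walk:
  map_offsets([7, 7, 12, 1], 1) -> 3  [called from probe_limits, line 9]
  probe_limits([7, 7, 12, 1], 1) -> 2  [called from grade_run, line 22]
  split_margin(2, 3) -> 2  [called from grade_run, line 24]
  grade_run([7, 7, 12, 1], 1) -> 2  [called from main, line 30]
Log origins:
  1: emitted by main (line 29)
  2: emitted by grade_run (line 21)
  3: emitted by probe_limits (line 8)
  4: emitted by map_offsets (line 2)
  5: emitted by probe_limits (line 10)
  6: emitted by split_margin (line 15)
A correct fix: line 31: replace `+` with `*`.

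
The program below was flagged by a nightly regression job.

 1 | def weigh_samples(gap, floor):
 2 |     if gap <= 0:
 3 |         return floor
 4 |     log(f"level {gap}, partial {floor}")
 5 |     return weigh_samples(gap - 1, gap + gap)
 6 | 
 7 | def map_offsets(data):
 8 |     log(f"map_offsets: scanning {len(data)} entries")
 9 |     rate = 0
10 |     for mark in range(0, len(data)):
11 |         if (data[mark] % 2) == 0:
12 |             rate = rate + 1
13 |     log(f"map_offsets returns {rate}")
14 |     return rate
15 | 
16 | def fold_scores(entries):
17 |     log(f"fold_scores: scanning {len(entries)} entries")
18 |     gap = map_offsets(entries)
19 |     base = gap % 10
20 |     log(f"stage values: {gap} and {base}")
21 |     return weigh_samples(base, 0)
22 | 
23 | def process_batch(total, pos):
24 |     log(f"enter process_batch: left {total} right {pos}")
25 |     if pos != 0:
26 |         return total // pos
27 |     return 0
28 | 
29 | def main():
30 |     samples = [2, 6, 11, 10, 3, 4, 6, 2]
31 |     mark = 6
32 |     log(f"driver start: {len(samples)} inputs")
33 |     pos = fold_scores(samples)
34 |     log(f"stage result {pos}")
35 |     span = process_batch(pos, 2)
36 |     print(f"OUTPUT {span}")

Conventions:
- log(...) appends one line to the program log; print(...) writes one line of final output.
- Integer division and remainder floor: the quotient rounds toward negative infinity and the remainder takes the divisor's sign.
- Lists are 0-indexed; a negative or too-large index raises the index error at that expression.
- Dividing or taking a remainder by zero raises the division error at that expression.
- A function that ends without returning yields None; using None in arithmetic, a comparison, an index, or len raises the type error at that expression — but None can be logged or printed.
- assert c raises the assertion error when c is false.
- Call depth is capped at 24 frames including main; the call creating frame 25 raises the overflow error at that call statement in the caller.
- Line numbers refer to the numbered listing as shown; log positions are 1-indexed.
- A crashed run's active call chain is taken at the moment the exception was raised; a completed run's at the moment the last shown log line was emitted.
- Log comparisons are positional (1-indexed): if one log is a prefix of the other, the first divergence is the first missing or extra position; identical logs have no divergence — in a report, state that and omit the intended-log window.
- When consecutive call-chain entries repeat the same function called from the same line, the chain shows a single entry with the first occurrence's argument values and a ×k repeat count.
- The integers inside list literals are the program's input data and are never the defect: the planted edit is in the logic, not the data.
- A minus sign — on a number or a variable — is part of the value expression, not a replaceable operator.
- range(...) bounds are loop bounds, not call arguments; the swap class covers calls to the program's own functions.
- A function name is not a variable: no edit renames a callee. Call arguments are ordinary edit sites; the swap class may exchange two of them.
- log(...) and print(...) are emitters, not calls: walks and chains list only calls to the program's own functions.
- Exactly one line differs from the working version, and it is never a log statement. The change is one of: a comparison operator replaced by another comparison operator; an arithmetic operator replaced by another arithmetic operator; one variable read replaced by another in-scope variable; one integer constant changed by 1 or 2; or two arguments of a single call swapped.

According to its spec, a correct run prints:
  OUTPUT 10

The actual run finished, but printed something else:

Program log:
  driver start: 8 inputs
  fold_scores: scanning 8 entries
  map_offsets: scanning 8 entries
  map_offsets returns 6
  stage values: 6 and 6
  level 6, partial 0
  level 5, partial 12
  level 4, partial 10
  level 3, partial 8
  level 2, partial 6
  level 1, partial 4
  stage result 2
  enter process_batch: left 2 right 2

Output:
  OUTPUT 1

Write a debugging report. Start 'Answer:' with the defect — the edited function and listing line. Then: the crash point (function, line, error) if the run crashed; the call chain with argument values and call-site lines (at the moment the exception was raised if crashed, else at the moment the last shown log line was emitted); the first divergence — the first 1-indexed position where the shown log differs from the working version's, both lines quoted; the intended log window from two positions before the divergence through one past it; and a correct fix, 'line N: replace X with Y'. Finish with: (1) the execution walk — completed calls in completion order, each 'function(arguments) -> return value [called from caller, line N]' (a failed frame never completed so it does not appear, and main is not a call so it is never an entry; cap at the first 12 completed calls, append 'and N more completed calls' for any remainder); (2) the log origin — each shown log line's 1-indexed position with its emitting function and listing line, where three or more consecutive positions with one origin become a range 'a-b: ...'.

Answer: the defect is in weigh_samples at line 5.
Key fact: Log line 7 is where behavior first shows: 'level 5, partial 12' appears instead of 'level 5, partial 6'.
Call chain: main -> process_batch(2, 2) (called at line 35).
First divergence: position 7 — shown 'level 5, partial 12', intended 'level 5, partial 6'.
Intended log window:
  5: stage values: 6 and 6
  6: level 6, partial 0
  7: level 5, partial 6
  8: level 4, partial 11
Execution walk:
  map_offsets([2, 6, 11, 10, 3, 4, 6, 2]) -> 6  [called from fold_scores, line 18]
  weigh_samples(0, 2) -> 2  [called from weigh_samples, line 5]
  weigh_samples(1, 4) -> 2  [called from weigh_samples, line 5]
  weigh_samples(2, 6) -> 2  [called from weigh_samples, line 5]
  weigh_samples(3, 8) -> 2  [called from weigh_samples, line 5]
  weigh_samples(4, 10) -> 2  [called from weigh_samples, line 5]
  weigh_samples(5, 12) -> 2  [called from weigh_samples, line 5]
  weigh_samples(6, 0) -> 2  [called from fold_scores, line 21]
  fold_scores([2, 6, 11, 10, 3, 4, 6, 2]) -> 2  [called from main, line 33]
  process_batch(2, 2) -> 1  [called from main, line 35]
Origin of each log line:
  1: logged in main at line 32
  2: logged in fold_scores at line 17
  3: logged in map_offsets at line 8
  4: logged in map_offsets at line 13
  5: logged in fold_scores at line 20
  6-11: logged in weigh_samples at line 4
  12: logged in main at line 34
  13: logged in process_batch at line 24
A correct fix: line 5: replace `gap + gap` with `floor + gap`.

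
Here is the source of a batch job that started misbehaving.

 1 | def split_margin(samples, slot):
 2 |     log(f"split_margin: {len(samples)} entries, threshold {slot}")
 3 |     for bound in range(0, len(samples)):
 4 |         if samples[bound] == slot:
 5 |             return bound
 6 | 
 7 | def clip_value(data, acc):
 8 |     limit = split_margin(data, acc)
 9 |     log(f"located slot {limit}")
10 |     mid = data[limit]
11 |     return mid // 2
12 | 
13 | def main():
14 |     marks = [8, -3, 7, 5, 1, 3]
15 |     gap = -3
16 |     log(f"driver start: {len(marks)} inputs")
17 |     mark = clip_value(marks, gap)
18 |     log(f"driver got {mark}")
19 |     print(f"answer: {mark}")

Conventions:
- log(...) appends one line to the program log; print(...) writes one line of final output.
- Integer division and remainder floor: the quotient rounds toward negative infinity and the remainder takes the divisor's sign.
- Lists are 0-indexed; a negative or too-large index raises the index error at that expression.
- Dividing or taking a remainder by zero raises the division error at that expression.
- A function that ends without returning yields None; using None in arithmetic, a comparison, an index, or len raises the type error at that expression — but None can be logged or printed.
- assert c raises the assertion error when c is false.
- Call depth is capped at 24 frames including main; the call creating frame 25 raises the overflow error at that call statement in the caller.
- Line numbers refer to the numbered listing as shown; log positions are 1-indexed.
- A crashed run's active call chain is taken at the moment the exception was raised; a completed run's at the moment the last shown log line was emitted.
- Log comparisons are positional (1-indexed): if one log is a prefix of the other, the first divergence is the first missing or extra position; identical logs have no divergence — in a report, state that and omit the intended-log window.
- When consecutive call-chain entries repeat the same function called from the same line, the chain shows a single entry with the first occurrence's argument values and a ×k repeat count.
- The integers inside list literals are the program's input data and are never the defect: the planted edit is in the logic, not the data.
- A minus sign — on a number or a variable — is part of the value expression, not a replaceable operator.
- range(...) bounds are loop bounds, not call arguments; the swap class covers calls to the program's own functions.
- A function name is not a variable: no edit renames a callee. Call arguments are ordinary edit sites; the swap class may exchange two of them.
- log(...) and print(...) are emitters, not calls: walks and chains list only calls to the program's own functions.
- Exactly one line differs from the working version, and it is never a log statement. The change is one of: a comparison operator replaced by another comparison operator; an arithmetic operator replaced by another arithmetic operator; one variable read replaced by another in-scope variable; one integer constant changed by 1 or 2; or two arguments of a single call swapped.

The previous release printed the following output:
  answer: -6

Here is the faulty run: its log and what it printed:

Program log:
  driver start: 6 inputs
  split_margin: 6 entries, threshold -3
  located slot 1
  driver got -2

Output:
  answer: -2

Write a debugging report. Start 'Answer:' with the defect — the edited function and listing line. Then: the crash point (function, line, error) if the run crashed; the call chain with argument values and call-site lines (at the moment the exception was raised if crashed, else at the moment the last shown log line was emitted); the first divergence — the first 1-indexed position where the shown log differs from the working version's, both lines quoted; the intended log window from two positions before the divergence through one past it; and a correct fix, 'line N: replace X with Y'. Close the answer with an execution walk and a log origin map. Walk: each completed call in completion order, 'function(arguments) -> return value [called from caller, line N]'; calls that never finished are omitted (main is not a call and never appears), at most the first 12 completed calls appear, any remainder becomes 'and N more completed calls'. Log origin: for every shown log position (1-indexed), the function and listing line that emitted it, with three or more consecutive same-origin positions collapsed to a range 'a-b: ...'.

Answer: the defect is in clip_value at line 11.
Core observation: At log position 4 the runs split — shown 'driver got -2', but the working version logs 'driver got -6'.
Call chain: main.
First divergence: position 4; shown 'driver got -2' vs intended 'driver got -6'.
Intended log window:
  2: split_margin: 6 entries, threshold -3
  3: located slot 1
  4: driver got -6
Execution walk:
  split_margin([8, -3, 7, 5, 1, 3], -3) -> 1  [called from clip_value, line 8]
  clip_value([8, -3, 7, 5, 1, 3], -3) -> -2  [called from main, line 17]
Origin of each log line:
  1: logged in main at line 16
  2: logged in split_margin at line 2
  3: logged in clip_value at line 9
  4: logged in main at line 18
A correct fix: line 11: replace `//` with `*`.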